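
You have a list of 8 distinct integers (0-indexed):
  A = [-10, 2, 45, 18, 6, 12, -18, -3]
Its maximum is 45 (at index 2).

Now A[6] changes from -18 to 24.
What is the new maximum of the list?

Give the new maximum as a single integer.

Old max = 45 (at index 2)
Change: A[6] -18 -> 24
Changed element was NOT the old max.
  New max = max(old_max, new_val) = max(45, 24) = 45

Answer: 45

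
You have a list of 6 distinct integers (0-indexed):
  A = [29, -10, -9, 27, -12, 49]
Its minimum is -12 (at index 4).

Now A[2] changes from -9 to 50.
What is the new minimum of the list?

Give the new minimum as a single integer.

Old min = -12 (at index 4)
Change: A[2] -9 -> 50
Changed element was NOT the old min.
  New min = min(old_min, new_val) = min(-12, 50) = -12

Answer: -12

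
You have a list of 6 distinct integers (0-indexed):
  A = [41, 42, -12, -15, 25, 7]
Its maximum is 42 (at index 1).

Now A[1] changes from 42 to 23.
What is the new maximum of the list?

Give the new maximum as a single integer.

Old max = 42 (at index 1)
Change: A[1] 42 -> 23
Changed element WAS the max -> may need rescan.
  Max of remaining elements: 41
  New max = max(23, 41) = 41

Answer: 41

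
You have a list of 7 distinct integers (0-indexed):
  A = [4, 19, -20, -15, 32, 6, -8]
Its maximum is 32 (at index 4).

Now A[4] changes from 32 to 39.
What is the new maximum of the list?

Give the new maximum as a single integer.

Answer: 39

Derivation:
Old max = 32 (at index 4)
Change: A[4] 32 -> 39
Changed element WAS the max -> may need rescan.
  Max of remaining elements: 19
  New max = max(39, 19) = 39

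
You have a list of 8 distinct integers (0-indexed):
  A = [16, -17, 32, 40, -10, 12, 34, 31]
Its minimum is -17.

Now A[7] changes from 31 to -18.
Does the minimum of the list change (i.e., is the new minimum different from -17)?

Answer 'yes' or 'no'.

Answer: yes

Derivation:
Old min = -17
Change: A[7] 31 -> -18
Changed element was NOT the min; min changes only if -18 < -17.
New min = -18; changed? yes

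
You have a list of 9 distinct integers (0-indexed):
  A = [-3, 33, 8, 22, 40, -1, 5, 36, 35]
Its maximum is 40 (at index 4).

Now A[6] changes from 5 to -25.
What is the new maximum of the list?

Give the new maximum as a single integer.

Answer: 40

Derivation:
Old max = 40 (at index 4)
Change: A[6] 5 -> -25
Changed element was NOT the old max.
  New max = max(old_max, new_val) = max(40, -25) = 40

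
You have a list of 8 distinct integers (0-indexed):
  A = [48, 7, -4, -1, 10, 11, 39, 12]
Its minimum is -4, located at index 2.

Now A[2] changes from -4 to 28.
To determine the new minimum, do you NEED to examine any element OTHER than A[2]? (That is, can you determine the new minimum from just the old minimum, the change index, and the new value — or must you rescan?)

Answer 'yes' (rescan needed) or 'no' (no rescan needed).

Answer: yes

Derivation:
Old min = -4 at index 2
Change at index 2: -4 -> 28
Index 2 WAS the min and new value 28 > old min -4. Must rescan other elements to find the new min.
Needs rescan: yes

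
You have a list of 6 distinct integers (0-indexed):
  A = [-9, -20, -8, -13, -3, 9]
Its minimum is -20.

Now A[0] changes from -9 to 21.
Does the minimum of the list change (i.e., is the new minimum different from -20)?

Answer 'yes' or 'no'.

Answer: no

Derivation:
Old min = -20
Change: A[0] -9 -> 21
Changed element was NOT the min; min changes only if 21 < -20.
New min = -20; changed? no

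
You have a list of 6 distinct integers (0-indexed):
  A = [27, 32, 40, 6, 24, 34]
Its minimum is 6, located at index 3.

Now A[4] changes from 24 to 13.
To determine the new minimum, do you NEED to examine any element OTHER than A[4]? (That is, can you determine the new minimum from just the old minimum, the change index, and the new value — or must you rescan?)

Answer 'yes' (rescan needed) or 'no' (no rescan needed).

Answer: no

Derivation:
Old min = 6 at index 3
Change at index 4: 24 -> 13
Index 4 was NOT the min. New min = min(6, 13). No rescan of other elements needed.
Needs rescan: no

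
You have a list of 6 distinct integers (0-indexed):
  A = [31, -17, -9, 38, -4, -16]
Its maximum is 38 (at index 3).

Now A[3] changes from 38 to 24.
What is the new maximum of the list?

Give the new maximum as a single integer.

Answer: 31

Derivation:
Old max = 38 (at index 3)
Change: A[3] 38 -> 24
Changed element WAS the max -> may need rescan.
  Max of remaining elements: 31
  New max = max(24, 31) = 31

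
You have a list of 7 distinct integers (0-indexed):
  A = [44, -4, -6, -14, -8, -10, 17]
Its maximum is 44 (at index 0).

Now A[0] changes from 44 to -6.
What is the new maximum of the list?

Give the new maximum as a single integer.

Old max = 44 (at index 0)
Change: A[0] 44 -> -6
Changed element WAS the max -> may need rescan.
  Max of remaining elements: 17
  New max = max(-6, 17) = 17

Answer: 17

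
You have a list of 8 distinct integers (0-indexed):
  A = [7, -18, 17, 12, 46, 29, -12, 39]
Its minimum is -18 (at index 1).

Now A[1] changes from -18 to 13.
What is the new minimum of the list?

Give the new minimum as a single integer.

Old min = -18 (at index 1)
Change: A[1] -18 -> 13
Changed element WAS the min. Need to check: is 13 still <= all others?
  Min of remaining elements: -12
  New min = min(13, -12) = -12

Answer: -12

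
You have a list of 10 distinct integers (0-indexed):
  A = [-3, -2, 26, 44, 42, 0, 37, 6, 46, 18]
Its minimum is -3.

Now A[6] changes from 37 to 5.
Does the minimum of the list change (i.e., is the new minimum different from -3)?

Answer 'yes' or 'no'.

Answer: no

Derivation:
Old min = -3
Change: A[6] 37 -> 5
Changed element was NOT the min; min changes only if 5 < -3.
New min = -3; changed? no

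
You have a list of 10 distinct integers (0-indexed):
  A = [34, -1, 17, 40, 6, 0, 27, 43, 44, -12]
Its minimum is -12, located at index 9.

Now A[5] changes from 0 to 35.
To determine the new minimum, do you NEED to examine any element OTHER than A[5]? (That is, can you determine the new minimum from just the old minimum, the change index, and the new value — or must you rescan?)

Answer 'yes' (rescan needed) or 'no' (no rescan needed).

Old min = -12 at index 9
Change at index 5: 0 -> 35
Index 5 was NOT the min. New min = min(-12, 35). No rescan of other elements needed.
Needs rescan: no

Answer: no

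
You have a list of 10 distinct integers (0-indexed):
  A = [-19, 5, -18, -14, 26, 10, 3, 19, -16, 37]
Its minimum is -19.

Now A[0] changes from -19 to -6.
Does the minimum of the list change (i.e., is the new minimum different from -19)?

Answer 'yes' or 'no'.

Old min = -19
Change: A[0] -19 -> -6
Changed element was the min; new min must be rechecked.
New min = -18; changed? yes

Answer: yes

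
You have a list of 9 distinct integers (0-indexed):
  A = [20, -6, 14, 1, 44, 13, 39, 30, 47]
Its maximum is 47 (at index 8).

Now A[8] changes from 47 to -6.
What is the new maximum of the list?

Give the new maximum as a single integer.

Old max = 47 (at index 8)
Change: A[8] 47 -> -6
Changed element WAS the max -> may need rescan.
  Max of remaining elements: 44
  New max = max(-6, 44) = 44

Answer: 44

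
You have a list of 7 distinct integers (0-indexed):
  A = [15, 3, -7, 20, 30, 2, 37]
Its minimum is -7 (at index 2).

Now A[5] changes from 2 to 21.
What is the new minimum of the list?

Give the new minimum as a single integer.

Old min = -7 (at index 2)
Change: A[5] 2 -> 21
Changed element was NOT the old min.
  New min = min(old_min, new_val) = min(-7, 21) = -7

Answer: -7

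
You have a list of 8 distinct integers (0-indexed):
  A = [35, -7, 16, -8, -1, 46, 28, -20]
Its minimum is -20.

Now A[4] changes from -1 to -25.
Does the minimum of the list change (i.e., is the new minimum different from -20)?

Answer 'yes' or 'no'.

Answer: yes

Derivation:
Old min = -20
Change: A[4] -1 -> -25
Changed element was NOT the min; min changes only if -25 < -20.
New min = -25; changed? yes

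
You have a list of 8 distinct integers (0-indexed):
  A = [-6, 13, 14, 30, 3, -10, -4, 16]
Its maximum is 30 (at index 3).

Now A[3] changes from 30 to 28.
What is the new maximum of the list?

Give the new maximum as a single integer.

Old max = 30 (at index 3)
Change: A[3] 30 -> 28
Changed element WAS the max -> may need rescan.
  Max of remaining elements: 16
  New max = max(28, 16) = 28

Answer: 28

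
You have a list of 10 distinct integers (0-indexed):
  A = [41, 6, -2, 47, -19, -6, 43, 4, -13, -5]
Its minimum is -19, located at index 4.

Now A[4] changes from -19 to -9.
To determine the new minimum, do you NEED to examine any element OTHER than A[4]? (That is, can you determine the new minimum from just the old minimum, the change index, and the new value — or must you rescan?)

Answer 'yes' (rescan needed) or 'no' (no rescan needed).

Answer: yes

Derivation:
Old min = -19 at index 4
Change at index 4: -19 -> -9
Index 4 WAS the min and new value -9 > old min -19. Must rescan other elements to find the new min.
Needs rescan: yes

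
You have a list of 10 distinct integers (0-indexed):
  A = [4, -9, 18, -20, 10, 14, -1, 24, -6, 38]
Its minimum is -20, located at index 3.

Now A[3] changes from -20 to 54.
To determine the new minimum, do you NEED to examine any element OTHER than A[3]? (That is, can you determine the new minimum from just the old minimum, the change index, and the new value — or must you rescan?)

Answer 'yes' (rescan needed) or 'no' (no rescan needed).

Old min = -20 at index 3
Change at index 3: -20 -> 54
Index 3 WAS the min and new value 54 > old min -20. Must rescan other elements to find the new min.
Needs rescan: yes

Answer: yes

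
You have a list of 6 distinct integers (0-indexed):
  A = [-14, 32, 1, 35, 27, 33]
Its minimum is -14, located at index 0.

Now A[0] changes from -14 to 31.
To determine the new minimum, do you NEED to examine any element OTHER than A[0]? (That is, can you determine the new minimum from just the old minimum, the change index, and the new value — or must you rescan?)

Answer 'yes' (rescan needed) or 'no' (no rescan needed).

Answer: yes

Derivation:
Old min = -14 at index 0
Change at index 0: -14 -> 31
Index 0 WAS the min and new value 31 > old min -14. Must rescan other elements to find the new min.
Needs rescan: yes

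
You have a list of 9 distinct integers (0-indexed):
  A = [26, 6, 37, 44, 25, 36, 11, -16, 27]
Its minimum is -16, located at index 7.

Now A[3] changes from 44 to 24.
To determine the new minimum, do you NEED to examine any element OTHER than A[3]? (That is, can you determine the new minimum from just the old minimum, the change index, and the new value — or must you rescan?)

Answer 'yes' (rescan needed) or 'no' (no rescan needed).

Old min = -16 at index 7
Change at index 3: 44 -> 24
Index 3 was NOT the min. New min = min(-16, 24). No rescan of other elements needed.
Needs rescan: no

Answer: no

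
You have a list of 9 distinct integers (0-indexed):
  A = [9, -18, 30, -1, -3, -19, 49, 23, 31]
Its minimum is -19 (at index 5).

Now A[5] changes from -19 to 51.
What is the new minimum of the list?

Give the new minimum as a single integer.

Old min = -19 (at index 5)
Change: A[5] -19 -> 51
Changed element WAS the min. Need to check: is 51 still <= all others?
  Min of remaining elements: -18
  New min = min(51, -18) = -18

Answer: -18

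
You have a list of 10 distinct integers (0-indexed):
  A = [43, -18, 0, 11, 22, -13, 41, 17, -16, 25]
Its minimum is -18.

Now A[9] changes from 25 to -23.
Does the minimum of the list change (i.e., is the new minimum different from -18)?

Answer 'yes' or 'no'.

Answer: yes

Derivation:
Old min = -18
Change: A[9] 25 -> -23
Changed element was NOT the min; min changes only if -23 < -18.
New min = -23; changed? yes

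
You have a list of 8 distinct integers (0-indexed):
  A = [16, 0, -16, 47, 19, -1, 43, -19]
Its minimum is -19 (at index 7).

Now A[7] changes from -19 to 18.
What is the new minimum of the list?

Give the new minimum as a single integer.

Old min = -19 (at index 7)
Change: A[7] -19 -> 18
Changed element WAS the min. Need to check: is 18 still <= all others?
  Min of remaining elements: -16
  New min = min(18, -16) = -16

Answer: -16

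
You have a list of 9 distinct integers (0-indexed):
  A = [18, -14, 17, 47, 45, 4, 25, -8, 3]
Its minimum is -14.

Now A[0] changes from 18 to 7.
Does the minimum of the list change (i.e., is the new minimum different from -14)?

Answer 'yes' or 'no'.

Answer: no

Derivation:
Old min = -14
Change: A[0] 18 -> 7
Changed element was NOT the min; min changes only if 7 < -14.
New min = -14; changed? no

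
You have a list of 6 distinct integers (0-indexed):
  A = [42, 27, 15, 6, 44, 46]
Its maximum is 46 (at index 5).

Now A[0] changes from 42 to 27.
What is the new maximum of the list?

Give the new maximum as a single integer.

Old max = 46 (at index 5)
Change: A[0] 42 -> 27
Changed element was NOT the old max.
  New max = max(old_max, new_val) = max(46, 27) = 46

Answer: 46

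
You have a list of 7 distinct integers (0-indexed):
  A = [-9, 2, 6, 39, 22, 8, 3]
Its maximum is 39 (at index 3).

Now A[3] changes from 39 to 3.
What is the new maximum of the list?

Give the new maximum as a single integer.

Old max = 39 (at index 3)
Change: A[3] 39 -> 3
Changed element WAS the max -> may need rescan.
  Max of remaining elements: 22
  New max = max(3, 22) = 22

Answer: 22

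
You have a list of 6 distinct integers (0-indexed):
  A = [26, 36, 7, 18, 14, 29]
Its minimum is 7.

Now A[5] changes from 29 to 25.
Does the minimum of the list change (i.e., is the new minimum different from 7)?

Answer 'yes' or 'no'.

Answer: no

Derivation:
Old min = 7
Change: A[5] 29 -> 25
Changed element was NOT the min; min changes only if 25 < 7.
New min = 7; changed? no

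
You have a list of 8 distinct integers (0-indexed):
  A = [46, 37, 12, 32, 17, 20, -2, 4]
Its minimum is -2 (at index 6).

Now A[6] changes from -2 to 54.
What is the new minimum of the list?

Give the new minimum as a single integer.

Old min = -2 (at index 6)
Change: A[6] -2 -> 54
Changed element WAS the min. Need to check: is 54 still <= all others?
  Min of remaining elements: 4
  New min = min(54, 4) = 4

Answer: 4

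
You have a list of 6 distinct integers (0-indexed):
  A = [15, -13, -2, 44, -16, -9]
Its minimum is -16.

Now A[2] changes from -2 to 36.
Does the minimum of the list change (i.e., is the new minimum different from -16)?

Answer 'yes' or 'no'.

Answer: no

Derivation:
Old min = -16
Change: A[2] -2 -> 36
Changed element was NOT the min; min changes only if 36 < -16.
New min = -16; changed? no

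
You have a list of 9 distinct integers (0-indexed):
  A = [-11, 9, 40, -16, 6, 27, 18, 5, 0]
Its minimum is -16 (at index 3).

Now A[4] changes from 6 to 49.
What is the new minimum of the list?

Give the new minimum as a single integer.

Answer: -16

Derivation:
Old min = -16 (at index 3)
Change: A[4] 6 -> 49
Changed element was NOT the old min.
  New min = min(old_min, new_val) = min(-16, 49) = -16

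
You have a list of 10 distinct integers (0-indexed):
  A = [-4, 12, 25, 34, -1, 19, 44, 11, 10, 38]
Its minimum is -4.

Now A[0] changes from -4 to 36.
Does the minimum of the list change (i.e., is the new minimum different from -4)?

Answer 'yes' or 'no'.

Old min = -4
Change: A[0] -4 -> 36
Changed element was the min; new min must be rechecked.
New min = -1; changed? yes

Answer: yes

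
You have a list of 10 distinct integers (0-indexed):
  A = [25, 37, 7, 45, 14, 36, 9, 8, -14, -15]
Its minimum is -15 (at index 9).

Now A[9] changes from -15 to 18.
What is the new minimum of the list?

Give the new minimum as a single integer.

Answer: -14

Derivation:
Old min = -15 (at index 9)
Change: A[9] -15 -> 18
Changed element WAS the min. Need to check: is 18 still <= all others?
  Min of remaining elements: -14
  New min = min(18, -14) = -14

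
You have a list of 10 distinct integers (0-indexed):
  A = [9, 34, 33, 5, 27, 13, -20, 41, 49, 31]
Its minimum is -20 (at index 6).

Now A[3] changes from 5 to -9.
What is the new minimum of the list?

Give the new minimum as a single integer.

Old min = -20 (at index 6)
Change: A[3] 5 -> -9
Changed element was NOT the old min.
  New min = min(old_min, new_val) = min(-20, -9) = -20

Answer: -20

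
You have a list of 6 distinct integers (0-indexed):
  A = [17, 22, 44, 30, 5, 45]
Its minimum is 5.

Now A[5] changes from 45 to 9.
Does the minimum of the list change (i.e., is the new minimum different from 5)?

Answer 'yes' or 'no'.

Answer: no

Derivation:
Old min = 5
Change: A[5] 45 -> 9
Changed element was NOT the min; min changes only if 9 < 5.
New min = 5; changed? no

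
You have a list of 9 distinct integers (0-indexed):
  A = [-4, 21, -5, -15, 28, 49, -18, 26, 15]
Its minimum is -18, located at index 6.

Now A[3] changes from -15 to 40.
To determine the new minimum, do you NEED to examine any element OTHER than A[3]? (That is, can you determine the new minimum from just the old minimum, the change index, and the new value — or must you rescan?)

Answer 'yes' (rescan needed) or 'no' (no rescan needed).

Old min = -18 at index 6
Change at index 3: -15 -> 40
Index 3 was NOT the min. New min = min(-18, 40). No rescan of other elements needed.
Needs rescan: no

Answer: no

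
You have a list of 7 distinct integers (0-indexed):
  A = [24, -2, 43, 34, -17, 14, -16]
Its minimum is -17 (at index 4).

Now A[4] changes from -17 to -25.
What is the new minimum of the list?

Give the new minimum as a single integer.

Old min = -17 (at index 4)
Change: A[4] -17 -> -25
Changed element WAS the min. Need to check: is -25 still <= all others?
  Min of remaining elements: -16
  New min = min(-25, -16) = -25

Answer: -25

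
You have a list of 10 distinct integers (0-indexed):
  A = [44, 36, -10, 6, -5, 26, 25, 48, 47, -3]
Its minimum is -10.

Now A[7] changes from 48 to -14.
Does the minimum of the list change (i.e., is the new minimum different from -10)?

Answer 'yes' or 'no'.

Answer: yes

Derivation:
Old min = -10
Change: A[7] 48 -> -14
Changed element was NOT the min; min changes only if -14 < -10.
New min = -14; changed? yes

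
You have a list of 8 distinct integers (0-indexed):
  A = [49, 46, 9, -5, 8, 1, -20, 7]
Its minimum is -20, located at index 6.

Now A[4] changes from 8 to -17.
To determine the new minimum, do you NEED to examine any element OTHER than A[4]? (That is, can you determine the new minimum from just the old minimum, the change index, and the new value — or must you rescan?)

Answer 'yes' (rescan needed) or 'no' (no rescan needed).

Answer: no

Derivation:
Old min = -20 at index 6
Change at index 4: 8 -> -17
Index 4 was NOT the min. New min = min(-20, -17). No rescan of other elements needed.
Needs rescan: no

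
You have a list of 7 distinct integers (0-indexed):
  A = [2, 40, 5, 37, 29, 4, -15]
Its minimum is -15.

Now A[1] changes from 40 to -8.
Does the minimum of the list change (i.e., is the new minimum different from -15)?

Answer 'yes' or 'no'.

Old min = -15
Change: A[1] 40 -> -8
Changed element was NOT the min; min changes only if -8 < -15.
New min = -15; changed? no

Answer: no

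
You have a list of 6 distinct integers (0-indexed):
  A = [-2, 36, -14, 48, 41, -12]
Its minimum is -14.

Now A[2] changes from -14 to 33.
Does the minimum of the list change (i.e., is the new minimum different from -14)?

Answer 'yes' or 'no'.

Answer: yes

Derivation:
Old min = -14
Change: A[2] -14 -> 33
Changed element was the min; new min must be rechecked.
New min = -12; changed? yes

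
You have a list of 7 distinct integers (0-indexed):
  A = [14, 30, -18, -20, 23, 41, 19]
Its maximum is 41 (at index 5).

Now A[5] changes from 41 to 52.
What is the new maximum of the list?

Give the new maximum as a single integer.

Old max = 41 (at index 5)
Change: A[5] 41 -> 52
Changed element WAS the max -> may need rescan.
  Max of remaining elements: 30
  New max = max(52, 30) = 52

Answer: 52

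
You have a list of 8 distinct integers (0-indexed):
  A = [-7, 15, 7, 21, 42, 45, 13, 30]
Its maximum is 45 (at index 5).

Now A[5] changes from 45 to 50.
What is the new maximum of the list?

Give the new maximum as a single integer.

Old max = 45 (at index 5)
Change: A[5] 45 -> 50
Changed element WAS the max -> may need rescan.
  Max of remaining elements: 42
  New max = max(50, 42) = 50

Answer: 50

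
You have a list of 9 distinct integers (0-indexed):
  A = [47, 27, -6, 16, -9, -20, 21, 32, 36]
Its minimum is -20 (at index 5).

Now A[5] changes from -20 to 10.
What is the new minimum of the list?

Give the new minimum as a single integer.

Old min = -20 (at index 5)
Change: A[5] -20 -> 10
Changed element WAS the min. Need to check: is 10 still <= all others?
  Min of remaining elements: -9
  New min = min(10, -9) = -9

Answer: -9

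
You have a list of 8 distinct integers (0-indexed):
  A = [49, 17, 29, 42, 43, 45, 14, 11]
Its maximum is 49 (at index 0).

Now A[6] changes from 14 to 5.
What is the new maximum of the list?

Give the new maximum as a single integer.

Old max = 49 (at index 0)
Change: A[6] 14 -> 5
Changed element was NOT the old max.
  New max = max(old_max, new_val) = max(49, 5) = 49

Answer: 49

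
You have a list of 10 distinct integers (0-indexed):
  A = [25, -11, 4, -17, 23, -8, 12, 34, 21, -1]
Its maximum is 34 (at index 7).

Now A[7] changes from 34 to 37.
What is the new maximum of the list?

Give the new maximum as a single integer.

Answer: 37

Derivation:
Old max = 34 (at index 7)
Change: A[7] 34 -> 37
Changed element WAS the max -> may need rescan.
  Max of remaining elements: 25
  New max = max(37, 25) = 37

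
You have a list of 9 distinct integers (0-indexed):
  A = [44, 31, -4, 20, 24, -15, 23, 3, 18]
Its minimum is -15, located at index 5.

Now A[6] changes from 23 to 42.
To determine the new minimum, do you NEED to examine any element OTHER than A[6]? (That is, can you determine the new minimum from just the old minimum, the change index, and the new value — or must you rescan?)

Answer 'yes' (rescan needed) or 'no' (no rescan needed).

Answer: no

Derivation:
Old min = -15 at index 5
Change at index 6: 23 -> 42
Index 6 was NOT the min. New min = min(-15, 42). No rescan of other elements needed.
Needs rescan: no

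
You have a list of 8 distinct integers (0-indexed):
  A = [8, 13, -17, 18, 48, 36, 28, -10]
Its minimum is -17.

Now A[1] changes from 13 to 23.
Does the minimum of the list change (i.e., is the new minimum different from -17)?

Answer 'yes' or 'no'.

Old min = -17
Change: A[1] 13 -> 23
Changed element was NOT the min; min changes only if 23 < -17.
New min = -17; changed? no

Answer: no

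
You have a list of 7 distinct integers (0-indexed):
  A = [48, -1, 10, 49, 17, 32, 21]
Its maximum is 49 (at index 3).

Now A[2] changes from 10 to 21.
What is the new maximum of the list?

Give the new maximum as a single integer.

Answer: 49

Derivation:
Old max = 49 (at index 3)
Change: A[2] 10 -> 21
Changed element was NOT the old max.
  New max = max(old_max, new_val) = max(49, 21) = 49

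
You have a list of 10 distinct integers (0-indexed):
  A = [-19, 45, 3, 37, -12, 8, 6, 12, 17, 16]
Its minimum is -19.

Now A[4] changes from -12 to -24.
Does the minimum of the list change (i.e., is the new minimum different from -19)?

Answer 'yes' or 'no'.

Old min = -19
Change: A[4] -12 -> -24
Changed element was NOT the min; min changes only if -24 < -19.
New min = -24; changed? yes

Answer: yes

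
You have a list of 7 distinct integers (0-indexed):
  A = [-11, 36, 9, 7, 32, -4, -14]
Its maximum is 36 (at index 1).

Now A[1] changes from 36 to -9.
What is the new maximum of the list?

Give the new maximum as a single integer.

Answer: 32

Derivation:
Old max = 36 (at index 1)
Change: A[1] 36 -> -9
Changed element WAS the max -> may need rescan.
  Max of remaining elements: 32
  New max = max(-9, 32) = 32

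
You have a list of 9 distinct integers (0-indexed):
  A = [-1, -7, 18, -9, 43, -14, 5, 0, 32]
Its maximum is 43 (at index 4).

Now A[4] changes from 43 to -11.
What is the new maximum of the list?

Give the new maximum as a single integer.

Answer: 32

Derivation:
Old max = 43 (at index 4)
Change: A[4] 43 -> -11
Changed element WAS the max -> may need rescan.
  Max of remaining elements: 32
  New max = max(-11, 32) = 32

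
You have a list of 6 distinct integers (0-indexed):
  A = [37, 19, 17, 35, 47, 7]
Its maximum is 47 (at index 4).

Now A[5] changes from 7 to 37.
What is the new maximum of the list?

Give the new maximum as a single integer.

Old max = 47 (at index 4)
Change: A[5] 7 -> 37
Changed element was NOT the old max.
  New max = max(old_max, new_val) = max(47, 37) = 47

Answer: 47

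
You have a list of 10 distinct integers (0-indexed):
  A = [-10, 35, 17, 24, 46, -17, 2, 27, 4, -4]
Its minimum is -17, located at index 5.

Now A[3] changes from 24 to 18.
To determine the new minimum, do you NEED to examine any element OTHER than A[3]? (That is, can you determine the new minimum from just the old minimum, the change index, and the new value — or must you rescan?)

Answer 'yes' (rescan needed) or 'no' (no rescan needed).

Answer: no

Derivation:
Old min = -17 at index 5
Change at index 3: 24 -> 18
Index 3 was NOT the min. New min = min(-17, 18). No rescan of other elements needed.
Needs rescan: no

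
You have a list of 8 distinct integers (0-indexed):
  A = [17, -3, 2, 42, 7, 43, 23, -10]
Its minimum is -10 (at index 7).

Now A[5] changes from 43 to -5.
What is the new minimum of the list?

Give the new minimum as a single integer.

Old min = -10 (at index 7)
Change: A[5] 43 -> -5
Changed element was NOT the old min.
  New min = min(old_min, new_val) = min(-10, -5) = -10

Answer: -10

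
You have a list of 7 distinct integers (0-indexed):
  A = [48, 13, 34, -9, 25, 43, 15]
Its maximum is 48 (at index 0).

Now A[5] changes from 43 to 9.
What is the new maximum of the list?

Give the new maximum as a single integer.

Old max = 48 (at index 0)
Change: A[5] 43 -> 9
Changed element was NOT the old max.
  New max = max(old_max, new_val) = max(48, 9) = 48

Answer: 48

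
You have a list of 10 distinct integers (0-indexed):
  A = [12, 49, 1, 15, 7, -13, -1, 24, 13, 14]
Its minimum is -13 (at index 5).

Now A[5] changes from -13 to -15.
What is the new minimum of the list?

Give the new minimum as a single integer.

Answer: -15

Derivation:
Old min = -13 (at index 5)
Change: A[5] -13 -> -15
Changed element WAS the min. Need to check: is -15 still <= all others?
  Min of remaining elements: -1
  New min = min(-15, -1) = -15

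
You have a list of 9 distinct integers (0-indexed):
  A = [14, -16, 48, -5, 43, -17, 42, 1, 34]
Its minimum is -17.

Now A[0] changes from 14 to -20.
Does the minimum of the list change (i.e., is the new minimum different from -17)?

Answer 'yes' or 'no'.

Answer: yes

Derivation:
Old min = -17
Change: A[0] 14 -> -20
Changed element was NOT the min; min changes only if -20 < -17.
New min = -20; changed? yes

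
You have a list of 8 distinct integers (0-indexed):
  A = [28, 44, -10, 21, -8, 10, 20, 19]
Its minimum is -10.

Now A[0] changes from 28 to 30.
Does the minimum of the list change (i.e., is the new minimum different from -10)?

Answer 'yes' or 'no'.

Answer: no

Derivation:
Old min = -10
Change: A[0] 28 -> 30
Changed element was NOT the min; min changes only if 30 < -10.
New min = -10; changed? no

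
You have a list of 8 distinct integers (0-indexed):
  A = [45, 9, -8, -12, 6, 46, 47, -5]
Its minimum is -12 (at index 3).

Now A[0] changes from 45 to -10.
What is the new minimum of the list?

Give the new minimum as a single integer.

Answer: -12

Derivation:
Old min = -12 (at index 3)
Change: A[0] 45 -> -10
Changed element was NOT the old min.
  New min = min(old_min, new_val) = min(-12, -10) = -12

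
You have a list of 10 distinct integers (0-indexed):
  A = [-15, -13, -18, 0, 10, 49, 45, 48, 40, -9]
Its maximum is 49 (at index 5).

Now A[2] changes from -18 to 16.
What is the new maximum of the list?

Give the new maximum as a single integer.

Answer: 49

Derivation:
Old max = 49 (at index 5)
Change: A[2] -18 -> 16
Changed element was NOT the old max.
  New max = max(old_max, new_val) = max(49, 16) = 49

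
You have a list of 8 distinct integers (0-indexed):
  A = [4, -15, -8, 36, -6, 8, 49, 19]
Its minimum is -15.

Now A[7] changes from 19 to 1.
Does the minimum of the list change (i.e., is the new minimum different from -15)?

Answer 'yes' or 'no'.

Answer: no

Derivation:
Old min = -15
Change: A[7] 19 -> 1
Changed element was NOT the min; min changes only if 1 < -15.
New min = -15; changed? no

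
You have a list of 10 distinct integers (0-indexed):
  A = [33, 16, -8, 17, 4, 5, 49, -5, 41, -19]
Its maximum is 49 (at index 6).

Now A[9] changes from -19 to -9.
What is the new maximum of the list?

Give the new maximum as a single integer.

Answer: 49

Derivation:
Old max = 49 (at index 6)
Change: A[9] -19 -> -9
Changed element was NOT the old max.
  New max = max(old_max, new_val) = max(49, -9) = 49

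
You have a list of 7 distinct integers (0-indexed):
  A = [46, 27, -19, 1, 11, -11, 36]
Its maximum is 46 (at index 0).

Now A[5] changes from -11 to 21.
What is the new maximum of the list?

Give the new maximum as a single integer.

Answer: 46

Derivation:
Old max = 46 (at index 0)
Change: A[5] -11 -> 21
Changed element was NOT the old max.
  New max = max(old_max, new_val) = max(46, 21) = 46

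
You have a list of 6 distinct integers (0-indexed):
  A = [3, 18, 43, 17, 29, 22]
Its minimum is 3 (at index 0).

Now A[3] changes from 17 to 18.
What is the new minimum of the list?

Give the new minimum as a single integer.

Old min = 3 (at index 0)
Change: A[3] 17 -> 18
Changed element was NOT the old min.
  New min = min(old_min, new_val) = min(3, 18) = 3

Answer: 3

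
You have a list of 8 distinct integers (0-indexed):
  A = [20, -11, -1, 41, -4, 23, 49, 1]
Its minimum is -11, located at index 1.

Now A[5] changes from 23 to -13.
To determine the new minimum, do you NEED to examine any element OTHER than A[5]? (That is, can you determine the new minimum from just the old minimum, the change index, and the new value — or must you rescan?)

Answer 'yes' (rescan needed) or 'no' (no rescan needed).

Old min = -11 at index 1
Change at index 5: 23 -> -13
Index 5 was NOT the min. New min = min(-11, -13). No rescan of other elements needed.
Needs rescan: no

Answer: no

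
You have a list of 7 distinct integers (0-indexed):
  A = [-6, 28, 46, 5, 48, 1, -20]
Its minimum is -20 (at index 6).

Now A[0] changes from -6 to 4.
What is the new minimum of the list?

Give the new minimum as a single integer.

Old min = -20 (at index 6)
Change: A[0] -6 -> 4
Changed element was NOT the old min.
  New min = min(old_min, new_val) = min(-20, 4) = -20

Answer: -20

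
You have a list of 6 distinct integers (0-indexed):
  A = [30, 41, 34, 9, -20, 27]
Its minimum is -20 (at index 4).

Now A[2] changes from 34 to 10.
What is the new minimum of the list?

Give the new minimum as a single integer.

Old min = -20 (at index 4)
Change: A[2] 34 -> 10
Changed element was NOT the old min.
  New min = min(old_min, new_val) = min(-20, 10) = -20

Answer: -20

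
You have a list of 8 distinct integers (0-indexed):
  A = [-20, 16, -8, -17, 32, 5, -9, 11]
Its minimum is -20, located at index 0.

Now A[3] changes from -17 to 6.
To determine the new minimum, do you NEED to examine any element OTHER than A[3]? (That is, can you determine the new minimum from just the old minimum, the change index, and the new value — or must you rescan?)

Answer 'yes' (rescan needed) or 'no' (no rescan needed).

Old min = -20 at index 0
Change at index 3: -17 -> 6
Index 3 was NOT the min. New min = min(-20, 6). No rescan of other elements needed.
Needs rescan: no

Answer: no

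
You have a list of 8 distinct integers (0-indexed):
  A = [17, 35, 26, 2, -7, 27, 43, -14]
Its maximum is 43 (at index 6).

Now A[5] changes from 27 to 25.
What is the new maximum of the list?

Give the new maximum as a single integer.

Old max = 43 (at index 6)
Change: A[5] 27 -> 25
Changed element was NOT the old max.
  New max = max(old_max, new_val) = max(43, 25) = 43

Answer: 43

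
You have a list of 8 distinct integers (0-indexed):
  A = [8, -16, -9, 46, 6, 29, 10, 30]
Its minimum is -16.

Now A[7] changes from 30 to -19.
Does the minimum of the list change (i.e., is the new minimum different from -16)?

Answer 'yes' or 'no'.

Answer: yes

Derivation:
Old min = -16
Change: A[7] 30 -> -19
Changed element was NOT the min; min changes only if -19 < -16.
New min = -19; changed? yes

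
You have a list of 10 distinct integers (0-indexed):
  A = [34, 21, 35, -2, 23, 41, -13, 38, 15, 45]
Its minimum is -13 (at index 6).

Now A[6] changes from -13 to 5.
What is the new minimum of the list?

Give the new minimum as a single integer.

Answer: -2

Derivation:
Old min = -13 (at index 6)
Change: A[6] -13 -> 5
Changed element WAS the min. Need to check: is 5 still <= all others?
  Min of remaining elements: -2
  New min = min(5, -2) = -2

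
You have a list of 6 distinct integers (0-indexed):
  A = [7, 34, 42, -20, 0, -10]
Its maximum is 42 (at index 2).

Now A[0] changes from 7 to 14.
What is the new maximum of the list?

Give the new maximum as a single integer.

Answer: 42

Derivation:
Old max = 42 (at index 2)
Change: A[0] 7 -> 14
Changed element was NOT the old max.
  New max = max(old_max, new_val) = max(42, 14) = 42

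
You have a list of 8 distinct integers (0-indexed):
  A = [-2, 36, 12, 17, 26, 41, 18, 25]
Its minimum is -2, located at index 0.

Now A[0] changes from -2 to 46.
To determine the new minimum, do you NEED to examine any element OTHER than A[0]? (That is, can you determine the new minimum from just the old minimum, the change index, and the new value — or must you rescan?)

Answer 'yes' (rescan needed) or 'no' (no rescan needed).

Old min = -2 at index 0
Change at index 0: -2 -> 46
Index 0 WAS the min and new value 46 > old min -2. Must rescan other elements to find the new min.
Needs rescan: yes

Answer: yes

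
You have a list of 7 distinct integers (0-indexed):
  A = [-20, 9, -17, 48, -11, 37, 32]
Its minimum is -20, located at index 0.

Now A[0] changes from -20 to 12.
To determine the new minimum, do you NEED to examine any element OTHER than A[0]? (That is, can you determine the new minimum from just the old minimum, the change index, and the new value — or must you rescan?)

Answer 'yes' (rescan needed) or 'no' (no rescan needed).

Answer: yes

Derivation:
Old min = -20 at index 0
Change at index 0: -20 -> 12
Index 0 WAS the min and new value 12 > old min -20. Must rescan other elements to find the new min.
Needs rescan: yes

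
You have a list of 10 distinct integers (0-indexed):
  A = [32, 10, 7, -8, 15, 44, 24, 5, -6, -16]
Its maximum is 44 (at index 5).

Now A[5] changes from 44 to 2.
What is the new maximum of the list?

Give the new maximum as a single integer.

Old max = 44 (at index 5)
Change: A[5] 44 -> 2
Changed element WAS the max -> may need rescan.
  Max of remaining elements: 32
  New max = max(2, 32) = 32

Answer: 32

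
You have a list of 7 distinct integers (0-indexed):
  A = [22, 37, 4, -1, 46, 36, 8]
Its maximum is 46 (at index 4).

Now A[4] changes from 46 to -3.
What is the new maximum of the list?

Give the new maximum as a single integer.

Answer: 37

Derivation:
Old max = 46 (at index 4)
Change: A[4] 46 -> -3
Changed element WAS the max -> may need rescan.
  Max of remaining elements: 37
  New max = max(-3, 37) = 37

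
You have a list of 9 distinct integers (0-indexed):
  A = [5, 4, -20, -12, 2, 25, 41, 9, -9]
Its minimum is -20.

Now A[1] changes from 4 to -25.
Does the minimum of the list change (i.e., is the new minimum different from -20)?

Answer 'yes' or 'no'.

Answer: yes

Derivation:
Old min = -20
Change: A[1] 4 -> -25
Changed element was NOT the min; min changes only if -25 < -20.
New min = -25; changed? yes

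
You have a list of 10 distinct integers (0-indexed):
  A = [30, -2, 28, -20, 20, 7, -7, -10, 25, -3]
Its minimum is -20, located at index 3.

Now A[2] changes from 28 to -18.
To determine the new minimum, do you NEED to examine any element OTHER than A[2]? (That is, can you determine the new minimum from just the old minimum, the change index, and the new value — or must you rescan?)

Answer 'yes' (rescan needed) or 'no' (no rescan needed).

Old min = -20 at index 3
Change at index 2: 28 -> -18
Index 2 was NOT the min. New min = min(-20, -18). No rescan of other elements needed.
Needs rescan: no

Answer: no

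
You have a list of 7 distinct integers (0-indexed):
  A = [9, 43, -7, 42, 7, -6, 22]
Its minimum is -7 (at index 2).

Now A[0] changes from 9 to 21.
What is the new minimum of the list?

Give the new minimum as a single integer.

Old min = -7 (at index 2)
Change: A[0] 9 -> 21
Changed element was NOT the old min.
  New min = min(old_min, new_val) = min(-7, 21) = -7

Answer: -7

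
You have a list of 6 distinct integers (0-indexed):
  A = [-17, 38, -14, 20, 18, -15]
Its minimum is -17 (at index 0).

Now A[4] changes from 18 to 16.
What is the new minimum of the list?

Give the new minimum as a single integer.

Old min = -17 (at index 0)
Change: A[4] 18 -> 16
Changed element was NOT the old min.
  New min = min(old_min, new_val) = min(-17, 16) = -17

Answer: -17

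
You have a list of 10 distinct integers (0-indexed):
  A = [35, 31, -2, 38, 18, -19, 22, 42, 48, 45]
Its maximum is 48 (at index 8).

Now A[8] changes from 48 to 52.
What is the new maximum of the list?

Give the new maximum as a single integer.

Old max = 48 (at index 8)
Change: A[8] 48 -> 52
Changed element WAS the max -> may need rescan.
  Max of remaining elements: 45
  New max = max(52, 45) = 52

Answer: 52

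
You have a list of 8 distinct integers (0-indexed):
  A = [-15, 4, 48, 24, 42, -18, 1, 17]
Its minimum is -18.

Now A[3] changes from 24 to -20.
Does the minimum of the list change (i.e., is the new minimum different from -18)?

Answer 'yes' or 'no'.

Old min = -18
Change: A[3] 24 -> -20
Changed element was NOT the min; min changes only if -20 < -18.
New min = -20; changed? yes

Answer: yes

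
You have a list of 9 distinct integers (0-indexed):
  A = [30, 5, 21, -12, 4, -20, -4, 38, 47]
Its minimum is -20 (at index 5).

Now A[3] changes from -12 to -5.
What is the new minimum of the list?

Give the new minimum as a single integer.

Old min = -20 (at index 5)
Change: A[3] -12 -> -5
Changed element was NOT the old min.
  New min = min(old_min, new_val) = min(-20, -5) = -20

Answer: -20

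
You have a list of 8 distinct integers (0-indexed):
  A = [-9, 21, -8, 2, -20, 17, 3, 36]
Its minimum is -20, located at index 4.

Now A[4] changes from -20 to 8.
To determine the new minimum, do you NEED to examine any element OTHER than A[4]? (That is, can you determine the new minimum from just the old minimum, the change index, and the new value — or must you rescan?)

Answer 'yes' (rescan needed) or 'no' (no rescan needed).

Answer: yes

Derivation:
Old min = -20 at index 4
Change at index 4: -20 -> 8
Index 4 WAS the min and new value 8 > old min -20. Must rescan other elements to find the new min.
Needs rescan: yes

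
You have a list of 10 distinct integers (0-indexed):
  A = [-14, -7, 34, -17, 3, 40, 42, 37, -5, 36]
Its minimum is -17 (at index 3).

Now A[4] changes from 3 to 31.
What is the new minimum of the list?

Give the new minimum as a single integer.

Answer: -17

Derivation:
Old min = -17 (at index 3)
Change: A[4] 3 -> 31
Changed element was NOT the old min.
  New min = min(old_min, new_val) = min(-17, 31) = -17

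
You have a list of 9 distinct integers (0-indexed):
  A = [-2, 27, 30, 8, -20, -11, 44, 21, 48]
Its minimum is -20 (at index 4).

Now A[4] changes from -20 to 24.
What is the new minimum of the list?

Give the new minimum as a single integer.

Answer: -11

Derivation:
Old min = -20 (at index 4)
Change: A[4] -20 -> 24
Changed element WAS the min. Need to check: is 24 still <= all others?
  Min of remaining elements: -11
  New min = min(24, -11) = -11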